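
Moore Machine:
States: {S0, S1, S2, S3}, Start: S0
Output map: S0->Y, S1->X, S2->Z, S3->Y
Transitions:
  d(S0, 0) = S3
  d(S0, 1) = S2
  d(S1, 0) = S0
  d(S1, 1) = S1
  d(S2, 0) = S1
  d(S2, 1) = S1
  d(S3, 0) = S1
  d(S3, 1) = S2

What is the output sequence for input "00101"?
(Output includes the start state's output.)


Start: S0 (output Y)
  --0--> S3 (output Y)
  --0--> S1 (output X)
  --1--> S1 (output X)
  --0--> S0 (output Y)
  --1--> S2 (output Z)

"YYXXYZ"


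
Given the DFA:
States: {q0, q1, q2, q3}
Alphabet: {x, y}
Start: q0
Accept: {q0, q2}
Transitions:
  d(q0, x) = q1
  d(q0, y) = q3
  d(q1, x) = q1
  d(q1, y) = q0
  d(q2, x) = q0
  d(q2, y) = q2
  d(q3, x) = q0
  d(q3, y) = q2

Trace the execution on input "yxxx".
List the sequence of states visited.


Input: yxxx
d(q0, y) = q3
d(q3, x) = q0
d(q0, x) = q1
d(q1, x) = q1


q0 -> q3 -> q0 -> q1 -> q1


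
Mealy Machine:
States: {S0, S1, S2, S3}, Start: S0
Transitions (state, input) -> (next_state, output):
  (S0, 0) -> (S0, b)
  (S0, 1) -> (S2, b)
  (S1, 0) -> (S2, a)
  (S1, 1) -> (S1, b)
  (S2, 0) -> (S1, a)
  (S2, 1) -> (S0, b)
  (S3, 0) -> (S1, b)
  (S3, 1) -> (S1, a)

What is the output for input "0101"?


Step-by-step:
  (S0, 0) -> (S0, b)
  (S0, 1) -> (S2, b)
  (S2, 0) -> (S1, a)
  (S1, 1) -> (S1, b)

"bbab"


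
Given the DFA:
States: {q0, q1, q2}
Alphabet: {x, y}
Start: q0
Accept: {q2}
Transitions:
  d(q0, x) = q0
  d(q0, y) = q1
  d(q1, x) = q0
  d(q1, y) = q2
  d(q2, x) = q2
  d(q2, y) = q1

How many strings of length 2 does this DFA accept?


Enumerating all length-2 strings:
  "xx" -> q0 [reject]
  "xy" -> q1 [reject]
  "yx" -> q0 [reject]
  "yy" -> q2 [accept]

1 out of 4


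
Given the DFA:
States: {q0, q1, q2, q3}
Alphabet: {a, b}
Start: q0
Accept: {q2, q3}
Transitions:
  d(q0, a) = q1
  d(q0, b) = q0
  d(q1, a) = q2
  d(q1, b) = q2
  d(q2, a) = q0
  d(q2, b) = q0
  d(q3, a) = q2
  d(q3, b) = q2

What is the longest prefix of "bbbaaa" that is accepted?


Run the DFA, marking each prefix where the state is accepting:
  "" -> q0 [reject]
  "b" -> q0 [reject]
  "bb" -> q0 [reject]
  "bbb" -> q0 [reject]
  "bbba" -> q1 [reject]
  "bbbaa" -> q2 [accept]
  "bbbaaa" -> q0 [reject]

"bbbaa"


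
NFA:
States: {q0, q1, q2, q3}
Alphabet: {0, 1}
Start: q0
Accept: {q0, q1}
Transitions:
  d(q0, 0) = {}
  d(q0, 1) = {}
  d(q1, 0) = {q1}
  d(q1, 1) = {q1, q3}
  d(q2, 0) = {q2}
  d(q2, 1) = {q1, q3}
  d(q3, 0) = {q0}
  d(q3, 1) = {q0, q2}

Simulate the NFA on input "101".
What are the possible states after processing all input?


Start: {q0}
  --1--> {}
  --0--> {}
  --1--> {}

{} (empty set, no valid transitions)


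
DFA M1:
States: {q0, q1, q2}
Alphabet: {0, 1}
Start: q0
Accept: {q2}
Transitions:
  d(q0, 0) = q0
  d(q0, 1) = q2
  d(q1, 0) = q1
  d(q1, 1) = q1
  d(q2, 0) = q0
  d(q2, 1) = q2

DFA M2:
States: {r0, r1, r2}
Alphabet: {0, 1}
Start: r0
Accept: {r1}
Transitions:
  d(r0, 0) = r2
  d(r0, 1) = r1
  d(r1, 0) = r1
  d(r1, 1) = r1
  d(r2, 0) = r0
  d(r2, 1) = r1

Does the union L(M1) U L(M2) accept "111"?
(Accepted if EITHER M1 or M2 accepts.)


M1: final=q2 accepted=True
M2: final=r1 accepted=True

Yes, union accepts


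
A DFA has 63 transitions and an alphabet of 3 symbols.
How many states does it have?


Each state has exactly one transition per symbol.
states = transitions / |alphabet| = 63 / 3 = 21

21


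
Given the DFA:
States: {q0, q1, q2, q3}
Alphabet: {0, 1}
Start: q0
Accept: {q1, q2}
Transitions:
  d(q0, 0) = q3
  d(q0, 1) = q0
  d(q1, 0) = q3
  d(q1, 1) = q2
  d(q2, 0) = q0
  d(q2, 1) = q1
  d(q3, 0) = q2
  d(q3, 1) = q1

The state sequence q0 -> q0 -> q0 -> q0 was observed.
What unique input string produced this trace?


Trace back each transition to find the symbol:
  q0 --[1]--> q0
  q0 --[1]--> q0
  q0 --[1]--> q0

"111"


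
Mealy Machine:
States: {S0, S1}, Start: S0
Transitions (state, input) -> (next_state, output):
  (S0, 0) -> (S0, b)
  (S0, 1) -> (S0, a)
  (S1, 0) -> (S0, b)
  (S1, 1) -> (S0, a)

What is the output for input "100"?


Step-by-step:
  (S0, 1) -> (S0, a)
  (S0, 0) -> (S0, b)
  (S0, 0) -> (S0, b)

"abb"


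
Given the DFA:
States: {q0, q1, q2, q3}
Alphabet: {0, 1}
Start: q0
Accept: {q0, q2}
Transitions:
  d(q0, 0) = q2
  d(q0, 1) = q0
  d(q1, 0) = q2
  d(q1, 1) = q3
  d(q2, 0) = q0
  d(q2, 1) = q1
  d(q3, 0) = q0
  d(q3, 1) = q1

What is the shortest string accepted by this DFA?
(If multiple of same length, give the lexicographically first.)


BFS by string length (lex-first path to each state shown):
  len 0: q0<-""
Found accept state at length 0.

"" (empty string)


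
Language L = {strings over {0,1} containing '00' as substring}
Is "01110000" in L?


'00' occurs at index 4

Yes, "01110000" is in L


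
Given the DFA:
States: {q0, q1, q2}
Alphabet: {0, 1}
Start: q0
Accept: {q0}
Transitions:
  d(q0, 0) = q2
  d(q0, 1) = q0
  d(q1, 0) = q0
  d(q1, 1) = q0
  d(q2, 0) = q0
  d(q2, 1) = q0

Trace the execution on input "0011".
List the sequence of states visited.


Input: 0011
d(q0, 0) = q2
d(q2, 0) = q0
d(q0, 1) = q0
d(q0, 1) = q0


q0 -> q2 -> q0 -> q0 -> q0


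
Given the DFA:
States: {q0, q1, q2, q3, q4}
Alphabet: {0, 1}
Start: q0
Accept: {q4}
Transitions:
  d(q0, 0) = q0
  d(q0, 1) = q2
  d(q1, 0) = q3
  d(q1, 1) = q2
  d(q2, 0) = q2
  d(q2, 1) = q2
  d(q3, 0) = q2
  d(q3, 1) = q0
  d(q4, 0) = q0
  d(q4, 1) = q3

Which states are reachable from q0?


BFS from q0:
  layer 0: {q0}
  layer 1: {q2}

{q0, q2}


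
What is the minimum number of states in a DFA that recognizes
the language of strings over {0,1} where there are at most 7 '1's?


States: count = 0, 1, ..., 7 (all accepting; 8 states), plus a dead state for count > 7.
Total: 8 + 1 = 9.

9


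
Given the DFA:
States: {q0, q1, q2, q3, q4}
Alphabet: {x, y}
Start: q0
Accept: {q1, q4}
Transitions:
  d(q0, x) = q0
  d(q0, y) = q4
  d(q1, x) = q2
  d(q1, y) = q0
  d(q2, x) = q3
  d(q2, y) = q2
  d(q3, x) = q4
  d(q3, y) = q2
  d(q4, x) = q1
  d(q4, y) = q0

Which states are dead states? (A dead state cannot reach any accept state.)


Forward reachability from each state:
  q0 -> reaches accept state q1 (live)
  q1 -> reaches accept state q1 (live)
  q2 -> reaches accept state q1 (live)
  q3 -> reaches accept state q1 (live)
  q4 -> reaches accept state q1 (live)

None (all states can reach an accept state)


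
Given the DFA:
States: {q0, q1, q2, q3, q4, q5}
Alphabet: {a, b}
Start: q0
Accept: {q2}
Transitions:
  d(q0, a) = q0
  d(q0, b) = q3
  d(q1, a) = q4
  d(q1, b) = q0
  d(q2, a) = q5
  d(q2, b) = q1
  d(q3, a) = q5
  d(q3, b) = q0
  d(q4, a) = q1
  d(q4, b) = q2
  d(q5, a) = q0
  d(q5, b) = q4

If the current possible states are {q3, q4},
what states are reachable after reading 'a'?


Apply transition on 'a' from each current state:
  d(q3, a) = q5
  d(q4, a) = q1

{q1, q5}


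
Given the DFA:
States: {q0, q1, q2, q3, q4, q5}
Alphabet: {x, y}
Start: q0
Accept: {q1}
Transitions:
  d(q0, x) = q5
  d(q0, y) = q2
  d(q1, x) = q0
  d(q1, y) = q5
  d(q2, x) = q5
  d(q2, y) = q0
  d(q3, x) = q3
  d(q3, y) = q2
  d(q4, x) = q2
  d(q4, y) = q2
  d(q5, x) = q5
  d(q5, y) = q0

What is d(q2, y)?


Looking up transition d(q2, y)

q0


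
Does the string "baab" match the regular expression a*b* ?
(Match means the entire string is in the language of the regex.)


|string| = 4; first = 'b'; last = 'b'

No, "baab" does not match a*b*


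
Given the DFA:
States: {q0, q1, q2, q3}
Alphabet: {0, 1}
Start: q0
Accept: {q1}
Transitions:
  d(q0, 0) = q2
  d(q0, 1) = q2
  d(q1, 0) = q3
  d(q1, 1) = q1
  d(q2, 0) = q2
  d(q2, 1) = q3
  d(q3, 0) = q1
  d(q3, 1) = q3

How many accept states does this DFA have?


Accept states listed: {q1}
Counting: q1(1)

1


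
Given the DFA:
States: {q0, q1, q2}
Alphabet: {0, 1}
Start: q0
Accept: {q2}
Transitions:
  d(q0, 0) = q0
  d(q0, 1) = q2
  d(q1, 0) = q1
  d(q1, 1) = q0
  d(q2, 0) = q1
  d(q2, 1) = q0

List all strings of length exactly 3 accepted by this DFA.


All strings of length 3: 8 total
Accepted: 2

"001", "111"


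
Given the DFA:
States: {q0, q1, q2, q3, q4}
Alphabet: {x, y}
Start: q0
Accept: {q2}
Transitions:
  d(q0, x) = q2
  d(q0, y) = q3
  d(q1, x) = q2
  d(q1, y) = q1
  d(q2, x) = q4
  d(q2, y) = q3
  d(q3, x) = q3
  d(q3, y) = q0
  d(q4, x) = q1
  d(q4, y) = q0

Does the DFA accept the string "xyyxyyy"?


Trace: q0 -> q2 -> q3 -> q0 -> q2 -> q3 -> q0 -> q3
Final state: q3
Accept states: {q2}

No, rejected (final state q3 is not an accept state)


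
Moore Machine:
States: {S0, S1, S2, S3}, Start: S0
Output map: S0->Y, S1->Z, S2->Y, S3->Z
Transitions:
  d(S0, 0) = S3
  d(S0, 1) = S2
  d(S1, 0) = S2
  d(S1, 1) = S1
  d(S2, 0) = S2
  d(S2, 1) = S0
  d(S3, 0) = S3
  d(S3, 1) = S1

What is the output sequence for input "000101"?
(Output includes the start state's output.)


Start: S0 (output Y)
  --0--> S3 (output Z)
  --0--> S3 (output Z)
  --0--> S3 (output Z)
  --1--> S1 (output Z)
  --0--> S2 (output Y)
  --1--> S0 (output Y)

"YZZZZYY"


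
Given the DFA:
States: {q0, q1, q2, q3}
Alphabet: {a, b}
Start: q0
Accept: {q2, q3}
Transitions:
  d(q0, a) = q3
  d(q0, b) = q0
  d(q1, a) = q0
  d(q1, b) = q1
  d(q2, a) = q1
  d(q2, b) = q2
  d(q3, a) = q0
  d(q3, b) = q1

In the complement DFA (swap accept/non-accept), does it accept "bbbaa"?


Trace: q0 -> q0 -> q0 -> q0 -> q3 -> q0
Final: q0
Original accept: {q2, q3}
Complement: q0 is not in original accept

Yes, complement accepts (original rejects)


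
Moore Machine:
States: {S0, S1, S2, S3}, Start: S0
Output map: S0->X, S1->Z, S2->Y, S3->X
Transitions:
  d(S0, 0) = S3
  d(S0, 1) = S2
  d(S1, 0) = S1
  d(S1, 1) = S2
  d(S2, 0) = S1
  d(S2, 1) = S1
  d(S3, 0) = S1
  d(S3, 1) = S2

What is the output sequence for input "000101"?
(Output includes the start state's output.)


Start: S0 (output X)
  --0--> S3 (output X)
  --0--> S1 (output Z)
  --0--> S1 (output Z)
  --1--> S2 (output Y)
  --0--> S1 (output Z)
  --1--> S2 (output Y)

"XXZZYZY"


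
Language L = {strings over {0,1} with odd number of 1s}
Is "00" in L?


count('1') = 0; 0 mod 2 = 0

No, "00" is not in L


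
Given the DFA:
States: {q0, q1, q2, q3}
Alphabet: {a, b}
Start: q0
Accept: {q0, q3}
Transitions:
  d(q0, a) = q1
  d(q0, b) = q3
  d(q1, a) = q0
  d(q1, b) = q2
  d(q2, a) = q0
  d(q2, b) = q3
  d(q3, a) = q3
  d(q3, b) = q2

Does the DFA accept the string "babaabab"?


Trace: q0 -> q3 -> q3 -> q2 -> q0 -> q1 -> q2 -> q0 -> q3
Final state: q3
Accept states: {q0, q3}

Yes, accepted (final state q3 is an accept state)


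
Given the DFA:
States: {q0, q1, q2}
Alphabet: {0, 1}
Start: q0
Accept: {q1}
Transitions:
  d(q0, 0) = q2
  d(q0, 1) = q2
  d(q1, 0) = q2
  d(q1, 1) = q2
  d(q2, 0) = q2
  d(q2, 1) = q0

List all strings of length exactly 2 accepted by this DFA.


All strings of length 2: 4 total
Accepted: 0

None


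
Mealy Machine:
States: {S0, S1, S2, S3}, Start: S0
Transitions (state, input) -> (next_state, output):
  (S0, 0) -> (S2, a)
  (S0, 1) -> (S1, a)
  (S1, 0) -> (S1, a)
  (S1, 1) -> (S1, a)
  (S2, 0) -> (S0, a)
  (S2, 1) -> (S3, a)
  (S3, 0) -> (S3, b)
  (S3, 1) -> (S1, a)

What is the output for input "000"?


Step-by-step:
  (S0, 0) -> (S2, a)
  (S2, 0) -> (S0, a)
  (S0, 0) -> (S2, a)

"aaa"


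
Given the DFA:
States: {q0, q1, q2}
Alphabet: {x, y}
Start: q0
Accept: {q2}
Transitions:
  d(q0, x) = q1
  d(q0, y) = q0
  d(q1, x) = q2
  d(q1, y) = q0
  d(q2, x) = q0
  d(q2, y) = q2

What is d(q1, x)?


Looking up transition d(q1, x)

q2


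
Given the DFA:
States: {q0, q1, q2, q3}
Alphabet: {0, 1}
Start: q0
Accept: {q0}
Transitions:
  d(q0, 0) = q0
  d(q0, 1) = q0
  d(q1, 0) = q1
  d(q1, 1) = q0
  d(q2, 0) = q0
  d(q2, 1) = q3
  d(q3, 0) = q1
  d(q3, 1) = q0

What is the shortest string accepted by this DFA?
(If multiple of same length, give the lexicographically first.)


BFS by string length (lex-first path to each state shown):
  len 0: q0<-""
Found accept state at length 0.

"" (empty string)


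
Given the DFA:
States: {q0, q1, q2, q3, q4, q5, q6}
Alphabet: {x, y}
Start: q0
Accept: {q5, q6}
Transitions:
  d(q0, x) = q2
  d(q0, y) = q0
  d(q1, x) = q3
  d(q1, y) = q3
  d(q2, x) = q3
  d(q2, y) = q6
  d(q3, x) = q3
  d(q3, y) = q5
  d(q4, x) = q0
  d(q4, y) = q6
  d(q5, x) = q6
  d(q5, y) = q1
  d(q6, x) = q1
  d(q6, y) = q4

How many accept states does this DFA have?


Accept states listed: {q5, q6}
Counting: q5(1) q6(2)

2


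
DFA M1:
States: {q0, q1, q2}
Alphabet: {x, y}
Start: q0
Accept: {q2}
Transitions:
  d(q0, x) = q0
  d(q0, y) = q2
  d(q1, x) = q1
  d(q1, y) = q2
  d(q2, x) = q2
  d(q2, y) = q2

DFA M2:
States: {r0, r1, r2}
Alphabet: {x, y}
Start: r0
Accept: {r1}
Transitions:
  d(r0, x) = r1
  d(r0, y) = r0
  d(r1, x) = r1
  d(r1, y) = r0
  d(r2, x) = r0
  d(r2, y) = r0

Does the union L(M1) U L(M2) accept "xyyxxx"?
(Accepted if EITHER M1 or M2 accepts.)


M1: final=q2 accepted=True
M2: final=r1 accepted=True

Yes, union accepts


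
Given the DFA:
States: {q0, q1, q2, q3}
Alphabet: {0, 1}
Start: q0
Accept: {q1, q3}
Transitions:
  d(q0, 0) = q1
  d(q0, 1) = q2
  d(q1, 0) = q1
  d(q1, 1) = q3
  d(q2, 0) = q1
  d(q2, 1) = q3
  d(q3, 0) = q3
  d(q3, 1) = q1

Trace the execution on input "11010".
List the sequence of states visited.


Input: 11010
d(q0, 1) = q2
d(q2, 1) = q3
d(q3, 0) = q3
d(q3, 1) = q1
d(q1, 0) = q1


q0 -> q2 -> q3 -> q3 -> q1 -> q1


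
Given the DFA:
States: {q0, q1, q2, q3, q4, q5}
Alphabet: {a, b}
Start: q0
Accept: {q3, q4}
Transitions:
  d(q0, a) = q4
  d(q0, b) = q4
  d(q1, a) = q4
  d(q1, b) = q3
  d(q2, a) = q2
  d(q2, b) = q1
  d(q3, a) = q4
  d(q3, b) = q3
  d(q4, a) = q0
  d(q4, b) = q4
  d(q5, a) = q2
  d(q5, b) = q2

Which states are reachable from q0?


BFS from q0:
  layer 0: {q0}
  layer 1: {q4}

{q0, q4}


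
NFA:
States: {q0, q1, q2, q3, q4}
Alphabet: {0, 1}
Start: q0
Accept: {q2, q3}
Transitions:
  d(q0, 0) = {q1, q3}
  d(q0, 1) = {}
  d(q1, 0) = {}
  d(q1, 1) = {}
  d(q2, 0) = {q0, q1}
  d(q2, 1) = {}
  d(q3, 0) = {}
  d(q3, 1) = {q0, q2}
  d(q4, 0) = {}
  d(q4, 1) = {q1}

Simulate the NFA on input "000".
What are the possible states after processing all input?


Start: {q0}
  --0--> {q1, q3}
  --0--> {}
  --0--> {}

{} (empty set, no valid transitions)


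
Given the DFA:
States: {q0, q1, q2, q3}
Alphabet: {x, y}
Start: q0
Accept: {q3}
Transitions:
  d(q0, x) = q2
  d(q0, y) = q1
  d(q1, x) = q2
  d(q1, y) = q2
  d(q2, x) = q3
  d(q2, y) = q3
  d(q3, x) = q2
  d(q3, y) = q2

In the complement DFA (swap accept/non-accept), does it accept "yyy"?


Trace: q0 -> q1 -> q2 -> q3
Final: q3
Original accept: {q3}
Complement: q3 is in original accept

No, complement rejects (original accepts)


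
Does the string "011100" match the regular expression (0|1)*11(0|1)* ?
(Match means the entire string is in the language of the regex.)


|string| = 6; first = '0'; last = '0'

Yes, "011100" matches (0|1)*11(0|1)*


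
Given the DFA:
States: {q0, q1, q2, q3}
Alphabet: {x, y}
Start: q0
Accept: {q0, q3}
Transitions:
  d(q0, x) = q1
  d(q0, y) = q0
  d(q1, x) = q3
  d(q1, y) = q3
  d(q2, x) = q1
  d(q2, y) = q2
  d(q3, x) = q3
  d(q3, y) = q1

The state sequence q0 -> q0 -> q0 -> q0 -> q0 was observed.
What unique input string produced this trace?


Trace back each transition to find the symbol:
  q0 --[y]--> q0
  q0 --[y]--> q0
  q0 --[y]--> q0
  q0 --[y]--> q0

"yyyy"


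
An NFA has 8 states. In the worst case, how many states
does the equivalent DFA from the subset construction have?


Subset construction: one DFA state per subset of NFA states.
2^8 = 256

256


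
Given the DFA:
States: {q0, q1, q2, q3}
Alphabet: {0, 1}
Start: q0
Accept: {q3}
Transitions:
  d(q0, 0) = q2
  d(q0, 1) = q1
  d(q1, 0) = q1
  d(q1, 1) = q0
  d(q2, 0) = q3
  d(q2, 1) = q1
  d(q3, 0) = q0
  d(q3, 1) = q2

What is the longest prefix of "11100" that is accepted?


Run the DFA, marking each prefix where the state is accepting:
  "" -> q0 [reject]
  "1" -> q1 [reject]
  "11" -> q0 [reject]
  "111" -> q1 [reject]
  "1110" -> q1 [reject]
  "11100" -> q1 [reject]

No prefix is accepted


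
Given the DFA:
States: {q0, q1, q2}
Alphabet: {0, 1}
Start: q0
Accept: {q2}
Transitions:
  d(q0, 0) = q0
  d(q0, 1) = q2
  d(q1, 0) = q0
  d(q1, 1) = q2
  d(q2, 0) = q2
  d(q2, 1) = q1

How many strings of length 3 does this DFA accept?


Enumerating all length-3 strings:
  "000" -> q0 [reject]
  "001" -> q2 [accept]
  "010" -> q2 [accept]
  "011" -> q1 [reject]
  "100" -> q2 [accept]
  "101" -> q1 [reject]
  "110" -> q0 [reject]
  "111" -> q2 [accept]

4 out of 8


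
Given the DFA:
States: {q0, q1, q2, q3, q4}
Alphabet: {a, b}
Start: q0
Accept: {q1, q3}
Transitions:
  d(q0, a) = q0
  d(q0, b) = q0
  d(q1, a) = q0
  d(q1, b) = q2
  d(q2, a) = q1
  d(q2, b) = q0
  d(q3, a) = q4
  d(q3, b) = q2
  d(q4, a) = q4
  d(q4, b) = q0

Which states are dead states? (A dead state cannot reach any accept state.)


Forward reachability from each state:
  q0 -> reaches {q0}, no accept state (dead)
  q1 -> reaches accept state q1 (live)
  q2 -> reaches accept state q1 (live)
  q3 -> reaches accept state q1 (live)
  q4 -> reaches {q0, q4}, no accept state (dead)

{q0, q4}


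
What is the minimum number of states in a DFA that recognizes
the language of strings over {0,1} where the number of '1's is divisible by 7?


States track (count of '1') mod 7.
Need 7 states: one per remainder 0..6; accept = remainder 0.

7


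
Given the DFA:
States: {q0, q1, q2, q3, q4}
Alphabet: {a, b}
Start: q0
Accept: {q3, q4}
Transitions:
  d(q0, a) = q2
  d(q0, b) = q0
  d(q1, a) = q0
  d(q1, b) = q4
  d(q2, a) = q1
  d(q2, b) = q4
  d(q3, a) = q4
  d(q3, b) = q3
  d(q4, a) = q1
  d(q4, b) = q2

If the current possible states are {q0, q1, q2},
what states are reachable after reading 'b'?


Apply transition on 'b' from each current state:
  d(q0, b) = q0
  d(q1, b) = q4
  d(q2, b) = q4

{q0, q4}


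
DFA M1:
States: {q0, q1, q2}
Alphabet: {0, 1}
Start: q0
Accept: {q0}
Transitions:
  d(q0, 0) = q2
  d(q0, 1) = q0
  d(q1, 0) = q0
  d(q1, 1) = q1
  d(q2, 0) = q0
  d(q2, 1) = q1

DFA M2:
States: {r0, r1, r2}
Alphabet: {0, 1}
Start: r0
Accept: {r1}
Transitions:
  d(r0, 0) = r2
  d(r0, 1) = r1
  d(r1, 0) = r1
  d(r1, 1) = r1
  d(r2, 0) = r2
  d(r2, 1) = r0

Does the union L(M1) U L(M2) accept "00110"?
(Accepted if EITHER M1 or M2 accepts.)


M1: final=q2 accepted=False
M2: final=r1 accepted=True

Yes, union accepts


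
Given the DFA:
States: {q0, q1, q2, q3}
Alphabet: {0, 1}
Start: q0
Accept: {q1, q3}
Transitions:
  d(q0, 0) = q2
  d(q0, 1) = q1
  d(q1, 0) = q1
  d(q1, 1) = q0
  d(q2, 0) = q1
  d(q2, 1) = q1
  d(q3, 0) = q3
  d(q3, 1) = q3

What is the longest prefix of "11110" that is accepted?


Run the DFA, marking each prefix where the state is accepting:
  "" -> q0 [reject]
  "1" -> q1 [accept]
  "11" -> q0 [reject]
  "111" -> q1 [accept]
  "1111" -> q0 [reject]
  "11110" -> q2 [reject]

"111"


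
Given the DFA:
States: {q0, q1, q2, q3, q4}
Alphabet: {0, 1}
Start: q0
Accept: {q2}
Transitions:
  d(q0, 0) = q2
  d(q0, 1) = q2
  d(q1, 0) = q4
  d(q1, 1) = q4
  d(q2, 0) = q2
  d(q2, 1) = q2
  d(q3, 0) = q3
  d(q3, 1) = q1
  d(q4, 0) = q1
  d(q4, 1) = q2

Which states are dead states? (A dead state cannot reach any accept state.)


Forward reachability from each state:
  q0 -> reaches accept state q2 (live)
  q1 -> reaches accept state q2 (live)
  q2 -> reaches accept state q2 (live)
  q3 -> reaches accept state q2 (live)
  q4 -> reaches accept state q2 (live)

None (all states can reach an accept state)


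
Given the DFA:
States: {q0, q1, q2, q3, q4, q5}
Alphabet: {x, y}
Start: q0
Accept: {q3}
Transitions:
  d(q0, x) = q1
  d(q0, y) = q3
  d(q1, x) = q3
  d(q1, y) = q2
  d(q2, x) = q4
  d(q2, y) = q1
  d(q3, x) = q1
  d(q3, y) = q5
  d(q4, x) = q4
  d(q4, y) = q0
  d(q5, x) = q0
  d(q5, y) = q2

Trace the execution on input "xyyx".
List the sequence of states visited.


Input: xyyx
d(q0, x) = q1
d(q1, y) = q2
d(q2, y) = q1
d(q1, x) = q3


q0 -> q1 -> q2 -> q1 -> q3


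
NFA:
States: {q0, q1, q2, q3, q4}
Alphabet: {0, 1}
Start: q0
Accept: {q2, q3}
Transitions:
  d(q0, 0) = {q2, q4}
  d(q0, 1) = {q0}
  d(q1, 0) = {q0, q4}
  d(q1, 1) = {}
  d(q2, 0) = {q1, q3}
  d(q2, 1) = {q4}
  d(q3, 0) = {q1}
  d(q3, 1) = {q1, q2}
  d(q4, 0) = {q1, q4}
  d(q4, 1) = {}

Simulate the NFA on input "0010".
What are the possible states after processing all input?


Start: {q0}
  --0--> {q2, q4}
  --0--> {q1, q3, q4}
  --1--> {q1, q2}
  --0--> {q0, q1, q3, q4}

{q0, q1, q3, q4}


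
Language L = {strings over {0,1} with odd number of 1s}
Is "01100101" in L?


count('1') = 4; 4 mod 2 = 0

No, "01100101" is not in L


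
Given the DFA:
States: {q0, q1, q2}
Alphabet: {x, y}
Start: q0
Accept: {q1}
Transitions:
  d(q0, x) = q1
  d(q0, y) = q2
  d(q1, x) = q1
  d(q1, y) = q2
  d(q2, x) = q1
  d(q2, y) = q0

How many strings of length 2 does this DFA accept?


Enumerating all length-2 strings:
  "xx" -> q1 [accept]
  "xy" -> q2 [reject]
  "yx" -> q1 [accept]
  "yy" -> q0 [reject]

2 out of 4


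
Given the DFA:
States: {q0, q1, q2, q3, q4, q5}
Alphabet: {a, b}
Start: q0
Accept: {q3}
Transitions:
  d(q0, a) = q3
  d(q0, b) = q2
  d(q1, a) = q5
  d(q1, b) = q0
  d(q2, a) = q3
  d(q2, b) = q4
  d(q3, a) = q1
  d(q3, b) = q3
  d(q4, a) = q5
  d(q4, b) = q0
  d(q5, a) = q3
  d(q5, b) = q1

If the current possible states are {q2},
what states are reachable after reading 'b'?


Apply transition on 'b' from each current state:
  d(q2, b) = q4

{q4}


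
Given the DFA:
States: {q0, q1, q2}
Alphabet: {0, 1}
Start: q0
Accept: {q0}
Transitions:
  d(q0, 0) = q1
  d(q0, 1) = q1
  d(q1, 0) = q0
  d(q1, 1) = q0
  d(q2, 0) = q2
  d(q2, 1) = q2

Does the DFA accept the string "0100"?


Trace: q0 -> q1 -> q0 -> q1 -> q0
Final state: q0
Accept states: {q0}

Yes, accepted (final state q0 is an accept state)


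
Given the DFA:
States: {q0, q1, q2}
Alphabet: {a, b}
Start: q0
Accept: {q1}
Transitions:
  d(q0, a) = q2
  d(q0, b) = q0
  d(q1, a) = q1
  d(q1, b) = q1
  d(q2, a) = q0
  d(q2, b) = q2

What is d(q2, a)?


Looking up transition d(q2, a)

q0


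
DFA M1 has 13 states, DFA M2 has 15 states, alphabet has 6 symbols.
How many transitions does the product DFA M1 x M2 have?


Product DFA has 13 * 15 = 195 states.
Each has 6 transitions: 195 * 6 = 1170

1170


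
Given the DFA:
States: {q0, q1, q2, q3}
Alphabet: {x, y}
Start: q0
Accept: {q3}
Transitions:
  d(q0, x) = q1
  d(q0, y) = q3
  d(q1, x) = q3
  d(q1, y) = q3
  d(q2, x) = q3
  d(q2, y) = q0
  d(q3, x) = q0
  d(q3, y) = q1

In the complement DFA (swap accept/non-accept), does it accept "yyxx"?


Trace: q0 -> q3 -> q1 -> q3 -> q0
Final: q0
Original accept: {q3}
Complement: q0 is not in original accept

Yes, complement accepts (original rejects)


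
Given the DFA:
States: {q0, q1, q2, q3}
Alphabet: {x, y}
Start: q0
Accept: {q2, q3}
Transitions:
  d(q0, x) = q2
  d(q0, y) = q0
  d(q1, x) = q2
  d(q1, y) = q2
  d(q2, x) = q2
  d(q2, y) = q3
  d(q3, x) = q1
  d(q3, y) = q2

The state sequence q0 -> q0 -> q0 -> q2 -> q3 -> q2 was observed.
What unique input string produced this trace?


Trace back each transition to find the symbol:
  q0 --[y]--> q0
  q0 --[y]--> q0
  q0 --[x]--> q2
  q2 --[y]--> q3
  q3 --[y]--> q2

"yyxyy"


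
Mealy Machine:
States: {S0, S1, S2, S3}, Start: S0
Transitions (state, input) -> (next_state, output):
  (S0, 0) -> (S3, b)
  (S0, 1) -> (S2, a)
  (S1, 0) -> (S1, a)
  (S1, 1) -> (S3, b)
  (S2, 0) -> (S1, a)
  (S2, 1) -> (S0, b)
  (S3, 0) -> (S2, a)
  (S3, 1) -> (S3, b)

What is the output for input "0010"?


Step-by-step:
  (S0, 0) -> (S3, b)
  (S3, 0) -> (S2, a)
  (S2, 1) -> (S0, b)
  (S0, 0) -> (S3, b)

"babb"


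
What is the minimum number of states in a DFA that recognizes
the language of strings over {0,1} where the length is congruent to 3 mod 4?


States track (length) mod 4.
Need 4 states: one per remainder 0..3; accept = remainder 3.

4


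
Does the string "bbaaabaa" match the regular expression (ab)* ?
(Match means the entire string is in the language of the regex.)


|string| = 8; first = 'b'; last = 'a'

No, "bbaaabaa" does not match (ab)*


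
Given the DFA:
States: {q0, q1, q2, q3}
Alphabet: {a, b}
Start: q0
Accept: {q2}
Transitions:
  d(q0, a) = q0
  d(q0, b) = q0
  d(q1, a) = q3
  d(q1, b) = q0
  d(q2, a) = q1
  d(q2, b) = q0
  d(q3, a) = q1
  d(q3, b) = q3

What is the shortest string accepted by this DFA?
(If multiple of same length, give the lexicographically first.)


BFS by string length (lex-first path to each state shown):
  len 0: q0<-""
  len 1: q0<-"a"
  len 2: q0<-"aa"
  len 3: q0<-"aaa"
  len 4: q0<-"aaaa"
  len 5: q0<-"aaaaa"
  len 6: q0<-"aaaaaa"
  len 7: q0<-"aaaaaaa"
  len 8: q0<-"aaaaaaaa"

No string accepted (empty language)


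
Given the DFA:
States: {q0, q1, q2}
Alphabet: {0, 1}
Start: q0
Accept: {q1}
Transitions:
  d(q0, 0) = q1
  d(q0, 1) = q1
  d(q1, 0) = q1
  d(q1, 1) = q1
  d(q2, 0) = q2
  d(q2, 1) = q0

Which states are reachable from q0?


BFS from q0:
  layer 0: {q0}
  layer 1: {q1}

{q0, q1}


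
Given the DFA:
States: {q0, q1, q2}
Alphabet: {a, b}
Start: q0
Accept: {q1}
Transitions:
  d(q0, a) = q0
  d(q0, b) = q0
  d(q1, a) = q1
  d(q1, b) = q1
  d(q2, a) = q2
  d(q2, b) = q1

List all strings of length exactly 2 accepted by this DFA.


All strings of length 2: 4 total
Accepted: 0

None


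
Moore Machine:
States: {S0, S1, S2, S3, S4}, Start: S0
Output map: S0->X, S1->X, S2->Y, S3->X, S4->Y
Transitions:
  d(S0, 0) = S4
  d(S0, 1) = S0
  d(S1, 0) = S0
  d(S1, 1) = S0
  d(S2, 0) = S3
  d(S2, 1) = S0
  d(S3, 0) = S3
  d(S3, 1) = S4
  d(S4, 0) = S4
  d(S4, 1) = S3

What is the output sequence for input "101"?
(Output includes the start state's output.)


Start: S0 (output X)
  --1--> S0 (output X)
  --0--> S4 (output Y)
  --1--> S3 (output X)

"XXYX"


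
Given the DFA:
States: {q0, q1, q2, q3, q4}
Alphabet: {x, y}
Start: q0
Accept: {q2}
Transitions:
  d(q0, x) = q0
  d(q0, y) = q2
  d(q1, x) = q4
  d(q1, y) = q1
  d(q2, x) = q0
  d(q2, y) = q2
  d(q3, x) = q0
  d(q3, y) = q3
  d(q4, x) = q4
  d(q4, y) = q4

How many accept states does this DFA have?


Accept states listed: {q2}
Counting: q2(1)

1


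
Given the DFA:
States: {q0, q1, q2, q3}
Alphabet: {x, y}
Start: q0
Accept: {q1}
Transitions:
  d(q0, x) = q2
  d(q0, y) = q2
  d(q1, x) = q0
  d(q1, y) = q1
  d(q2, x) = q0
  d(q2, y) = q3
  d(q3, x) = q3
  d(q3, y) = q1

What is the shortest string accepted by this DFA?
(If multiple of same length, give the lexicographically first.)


BFS by string length (lex-first path to each state shown):
  len 0: q0<-""
  len 1: q2<-"x"
  len 2: q0<-"xx", q3<-"xy"
  len 3: q1<-"xyy", q2<-"xxx", q3<-"xyx"
Found accept state at length 3.

"xyy"


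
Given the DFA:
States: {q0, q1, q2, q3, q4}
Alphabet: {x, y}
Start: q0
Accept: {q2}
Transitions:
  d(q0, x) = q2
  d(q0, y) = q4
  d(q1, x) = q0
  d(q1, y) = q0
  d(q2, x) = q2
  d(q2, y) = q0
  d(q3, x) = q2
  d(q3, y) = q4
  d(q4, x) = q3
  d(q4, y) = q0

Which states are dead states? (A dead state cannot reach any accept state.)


Forward reachability from each state:
  q0 -> reaches accept state q2 (live)
  q1 -> reaches accept state q2 (live)
  q2 -> reaches accept state q2 (live)
  q3 -> reaches accept state q2 (live)
  q4 -> reaches accept state q2 (live)

None (all states can reach an accept state)


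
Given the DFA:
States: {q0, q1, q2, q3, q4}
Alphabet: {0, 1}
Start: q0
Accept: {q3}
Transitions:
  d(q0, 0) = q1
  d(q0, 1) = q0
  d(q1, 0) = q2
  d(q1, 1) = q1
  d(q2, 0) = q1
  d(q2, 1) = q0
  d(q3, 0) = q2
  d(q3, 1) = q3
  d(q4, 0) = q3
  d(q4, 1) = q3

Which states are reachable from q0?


BFS from q0:
  layer 0: {q0}
  layer 1: {q1}
  layer 2: {q2}

{q0, q1, q2}


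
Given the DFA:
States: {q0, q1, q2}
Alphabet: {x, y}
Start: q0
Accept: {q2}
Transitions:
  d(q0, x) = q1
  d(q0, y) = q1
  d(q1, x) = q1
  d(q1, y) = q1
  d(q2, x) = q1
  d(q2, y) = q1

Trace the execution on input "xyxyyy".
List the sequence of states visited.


Input: xyxyyy
d(q0, x) = q1
d(q1, y) = q1
d(q1, x) = q1
d(q1, y) = q1
d(q1, y) = q1
d(q1, y) = q1


q0 -> q1 -> q1 -> q1 -> q1 -> q1 -> q1


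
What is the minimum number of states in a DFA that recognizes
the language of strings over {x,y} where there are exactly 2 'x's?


States: count = 0, 1, ..., 2 (that's 3 states), plus a dead state for count > 2.
Total: 3 + 1 = 4. Accept = count-2 state.

4


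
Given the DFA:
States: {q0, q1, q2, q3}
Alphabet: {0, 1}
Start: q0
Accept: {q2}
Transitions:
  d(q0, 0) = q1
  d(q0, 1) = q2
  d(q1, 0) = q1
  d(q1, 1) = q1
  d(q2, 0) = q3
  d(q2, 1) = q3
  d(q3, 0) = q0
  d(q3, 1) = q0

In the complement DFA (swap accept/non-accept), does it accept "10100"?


Trace: q0 -> q2 -> q3 -> q0 -> q1 -> q1
Final: q1
Original accept: {q2}
Complement: q1 is not in original accept

Yes, complement accepts (original rejects)


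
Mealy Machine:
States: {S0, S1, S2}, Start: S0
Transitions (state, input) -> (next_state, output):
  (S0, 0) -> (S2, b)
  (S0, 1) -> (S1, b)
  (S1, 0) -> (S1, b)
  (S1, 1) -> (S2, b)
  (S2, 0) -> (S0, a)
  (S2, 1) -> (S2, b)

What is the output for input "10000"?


Step-by-step:
  (S0, 1) -> (S1, b)
  (S1, 0) -> (S1, b)
  (S1, 0) -> (S1, b)
  (S1, 0) -> (S1, b)
  (S1, 0) -> (S1, b)

"bbbbb"


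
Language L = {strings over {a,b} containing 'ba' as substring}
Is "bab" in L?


'ba' occurs at index 0

Yes, "bab" is in L


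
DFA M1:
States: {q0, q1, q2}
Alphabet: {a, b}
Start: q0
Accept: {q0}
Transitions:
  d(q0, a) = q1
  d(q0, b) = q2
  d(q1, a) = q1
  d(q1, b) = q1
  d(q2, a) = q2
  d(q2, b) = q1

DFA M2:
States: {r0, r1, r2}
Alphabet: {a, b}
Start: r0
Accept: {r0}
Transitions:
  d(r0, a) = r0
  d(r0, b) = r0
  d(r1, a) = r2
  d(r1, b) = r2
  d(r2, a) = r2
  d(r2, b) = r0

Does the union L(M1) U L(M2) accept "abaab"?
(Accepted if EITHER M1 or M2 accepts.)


M1: final=q1 accepted=False
M2: final=r0 accepted=True

Yes, union accepts


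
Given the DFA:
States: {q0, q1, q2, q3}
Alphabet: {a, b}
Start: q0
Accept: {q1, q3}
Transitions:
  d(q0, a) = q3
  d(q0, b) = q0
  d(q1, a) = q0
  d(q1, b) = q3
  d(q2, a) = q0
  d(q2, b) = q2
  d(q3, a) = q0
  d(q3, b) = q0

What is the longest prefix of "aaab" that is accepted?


Run the DFA, marking each prefix where the state is accepting:
  "" -> q0 [reject]
  "a" -> q3 [accept]
  "aa" -> q0 [reject]
  "aaa" -> q3 [accept]
  "aaab" -> q0 [reject]

"aaa"


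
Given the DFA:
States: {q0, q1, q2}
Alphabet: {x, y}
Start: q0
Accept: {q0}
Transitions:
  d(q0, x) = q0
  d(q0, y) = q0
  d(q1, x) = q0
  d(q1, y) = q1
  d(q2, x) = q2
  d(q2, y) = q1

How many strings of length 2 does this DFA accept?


Enumerating all length-2 strings:
  "xx" -> q0 [accept]
  "xy" -> q0 [accept]
  "yx" -> q0 [accept]
  "yy" -> q0 [accept]

4 out of 4


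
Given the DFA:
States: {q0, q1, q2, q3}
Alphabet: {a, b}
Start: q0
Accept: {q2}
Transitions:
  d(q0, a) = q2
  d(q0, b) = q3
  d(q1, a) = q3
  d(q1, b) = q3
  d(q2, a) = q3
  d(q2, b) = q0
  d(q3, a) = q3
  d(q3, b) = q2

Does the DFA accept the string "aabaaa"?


Trace: q0 -> q2 -> q3 -> q2 -> q3 -> q3 -> q3
Final state: q3
Accept states: {q2}

No, rejected (final state q3 is not an accept state)


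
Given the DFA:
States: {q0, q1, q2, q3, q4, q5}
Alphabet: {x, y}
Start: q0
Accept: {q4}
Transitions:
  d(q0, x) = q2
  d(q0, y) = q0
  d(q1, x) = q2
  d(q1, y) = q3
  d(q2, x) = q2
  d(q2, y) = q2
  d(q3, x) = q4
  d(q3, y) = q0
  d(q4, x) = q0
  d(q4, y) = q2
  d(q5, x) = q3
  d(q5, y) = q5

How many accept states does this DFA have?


Accept states listed: {q4}
Counting: q4(1)

1


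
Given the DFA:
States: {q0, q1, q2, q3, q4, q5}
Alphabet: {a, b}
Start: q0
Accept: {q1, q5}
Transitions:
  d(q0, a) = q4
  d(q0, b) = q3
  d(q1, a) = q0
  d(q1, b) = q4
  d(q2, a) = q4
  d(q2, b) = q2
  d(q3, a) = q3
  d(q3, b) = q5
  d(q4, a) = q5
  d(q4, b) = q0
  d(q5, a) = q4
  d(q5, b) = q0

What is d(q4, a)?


Looking up transition d(q4, a)

q5


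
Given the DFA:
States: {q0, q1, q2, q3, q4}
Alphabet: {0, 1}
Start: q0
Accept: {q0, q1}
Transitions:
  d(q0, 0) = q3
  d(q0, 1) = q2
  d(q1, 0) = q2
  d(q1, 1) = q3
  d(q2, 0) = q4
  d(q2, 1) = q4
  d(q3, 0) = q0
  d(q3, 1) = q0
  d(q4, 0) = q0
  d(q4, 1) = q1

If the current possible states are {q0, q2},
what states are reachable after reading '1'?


Apply transition on '1' from each current state:
  d(q0, 1) = q2
  d(q2, 1) = q4

{q2, q4}


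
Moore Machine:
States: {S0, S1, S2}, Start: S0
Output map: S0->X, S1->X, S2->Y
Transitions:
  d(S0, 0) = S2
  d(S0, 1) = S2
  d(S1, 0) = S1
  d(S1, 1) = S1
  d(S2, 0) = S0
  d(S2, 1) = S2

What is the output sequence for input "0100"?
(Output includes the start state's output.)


Start: S0 (output X)
  --0--> S2 (output Y)
  --1--> S2 (output Y)
  --0--> S0 (output X)
  --0--> S2 (output Y)

"XYYXY"


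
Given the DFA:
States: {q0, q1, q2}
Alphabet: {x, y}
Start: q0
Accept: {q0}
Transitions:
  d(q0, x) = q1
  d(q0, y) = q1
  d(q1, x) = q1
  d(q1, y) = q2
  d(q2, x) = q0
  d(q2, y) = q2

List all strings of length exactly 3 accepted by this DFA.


All strings of length 3: 8 total
Accepted: 2

"xyx", "yyx"


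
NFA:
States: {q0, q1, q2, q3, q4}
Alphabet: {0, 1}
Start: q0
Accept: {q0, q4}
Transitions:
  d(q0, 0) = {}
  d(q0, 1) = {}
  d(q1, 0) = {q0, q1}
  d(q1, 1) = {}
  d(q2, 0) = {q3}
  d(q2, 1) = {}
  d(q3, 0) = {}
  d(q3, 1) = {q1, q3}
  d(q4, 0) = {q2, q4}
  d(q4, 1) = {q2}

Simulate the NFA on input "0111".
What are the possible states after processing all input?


Start: {q0}
  --0--> {}
  --1--> {}
  --1--> {}
  --1--> {}

{} (empty set, no valid transitions)


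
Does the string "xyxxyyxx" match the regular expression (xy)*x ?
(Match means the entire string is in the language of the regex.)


|string| = 8; first = 'x'; last = 'x'

No, "xyxxyyxx" does not match (xy)*x


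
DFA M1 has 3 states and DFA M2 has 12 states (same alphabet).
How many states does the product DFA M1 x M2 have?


Product construction pairs every M1 state with every M2 state.
3 * 12 = 36

36


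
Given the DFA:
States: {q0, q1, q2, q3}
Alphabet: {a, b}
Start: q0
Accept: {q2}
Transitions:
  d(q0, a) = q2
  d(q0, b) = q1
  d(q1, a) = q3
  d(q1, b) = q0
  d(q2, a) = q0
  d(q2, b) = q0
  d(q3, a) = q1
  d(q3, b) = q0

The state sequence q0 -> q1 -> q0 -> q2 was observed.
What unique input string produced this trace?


Trace back each transition to find the symbol:
  q0 --[b]--> q1
  q1 --[b]--> q0
  q0 --[a]--> q2

"bba"


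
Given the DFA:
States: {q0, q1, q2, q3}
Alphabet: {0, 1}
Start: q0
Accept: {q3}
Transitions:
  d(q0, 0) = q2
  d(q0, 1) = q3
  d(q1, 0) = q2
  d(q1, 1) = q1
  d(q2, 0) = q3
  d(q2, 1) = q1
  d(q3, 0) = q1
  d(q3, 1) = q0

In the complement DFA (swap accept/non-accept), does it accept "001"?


Trace: q0 -> q2 -> q3 -> q0
Final: q0
Original accept: {q3}
Complement: q0 is not in original accept

Yes, complement accepts (original rejects)


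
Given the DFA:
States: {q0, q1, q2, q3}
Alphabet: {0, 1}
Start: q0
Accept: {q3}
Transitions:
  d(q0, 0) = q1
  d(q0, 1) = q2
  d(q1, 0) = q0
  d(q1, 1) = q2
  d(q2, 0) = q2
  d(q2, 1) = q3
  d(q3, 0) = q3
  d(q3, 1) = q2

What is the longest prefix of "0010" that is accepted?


Run the DFA, marking each prefix where the state is accepting:
  "" -> q0 [reject]
  "0" -> q1 [reject]
  "00" -> q0 [reject]
  "001" -> q2 [reject]
  "0010" -> q2 [reject]

No prefix is accepted


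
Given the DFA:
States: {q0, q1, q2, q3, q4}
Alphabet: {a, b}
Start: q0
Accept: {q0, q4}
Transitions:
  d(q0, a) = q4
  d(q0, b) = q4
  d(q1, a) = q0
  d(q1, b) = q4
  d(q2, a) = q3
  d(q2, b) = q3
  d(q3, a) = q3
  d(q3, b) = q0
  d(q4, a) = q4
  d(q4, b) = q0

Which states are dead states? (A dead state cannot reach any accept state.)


Forward reachability from each state:
  q0 -> reaches accept state q0 (live)
  q1 -> reaches accept state q0 (live)
  q2 -> reaches accept state q0 (live)
  q3 -> reaches accept state q0 (live)
  q4 -> reaches accept state q0 (live)

None (all states can reach an accept state)


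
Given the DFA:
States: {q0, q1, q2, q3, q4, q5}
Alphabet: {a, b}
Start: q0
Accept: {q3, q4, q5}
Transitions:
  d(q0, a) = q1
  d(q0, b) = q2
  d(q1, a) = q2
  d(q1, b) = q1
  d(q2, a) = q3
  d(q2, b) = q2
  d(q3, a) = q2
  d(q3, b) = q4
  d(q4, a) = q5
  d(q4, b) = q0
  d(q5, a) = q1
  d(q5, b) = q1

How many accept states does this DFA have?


Accept states listed: {q3, q4, q5}
Counting: q3(1) q4(2) q5(3)

3


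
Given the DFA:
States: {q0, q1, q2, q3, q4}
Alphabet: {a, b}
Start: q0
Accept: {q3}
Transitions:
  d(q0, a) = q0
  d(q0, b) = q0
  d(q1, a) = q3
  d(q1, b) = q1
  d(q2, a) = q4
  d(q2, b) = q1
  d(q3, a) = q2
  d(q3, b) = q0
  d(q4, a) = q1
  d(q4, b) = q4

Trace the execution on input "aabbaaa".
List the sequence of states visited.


Input: aabbaaa
d(q0, a) = q0
d(q0, a) = q0
d(q0, b) = q0
d(q0, b) = q0
d(q0, a) = q0
d(q0, a) = q0
d(q0, a) = q0


q0 -> q0 -> q0 -> q0 -> q0 -> q0 -> q0 -> q0


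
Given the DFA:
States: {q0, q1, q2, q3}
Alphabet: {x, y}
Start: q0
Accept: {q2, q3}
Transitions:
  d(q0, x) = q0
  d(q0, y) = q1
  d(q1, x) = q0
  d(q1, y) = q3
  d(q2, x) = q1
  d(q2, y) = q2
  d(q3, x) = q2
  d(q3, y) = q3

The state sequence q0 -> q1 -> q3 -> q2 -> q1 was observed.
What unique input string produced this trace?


Trace back each transition to find the symbol:
  q0 --[y]--> q1
  q1 --[y]--> q3
  q3 --[x]--> q2
  q2 --[x]--> q1

"yyxx"


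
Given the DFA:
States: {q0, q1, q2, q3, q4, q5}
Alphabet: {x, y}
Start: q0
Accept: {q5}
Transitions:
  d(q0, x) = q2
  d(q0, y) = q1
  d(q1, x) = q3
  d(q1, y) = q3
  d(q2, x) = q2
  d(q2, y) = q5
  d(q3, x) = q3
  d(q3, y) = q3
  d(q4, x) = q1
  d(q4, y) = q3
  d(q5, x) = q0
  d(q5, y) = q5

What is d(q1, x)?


Looking up transition d(q1, x)

q3


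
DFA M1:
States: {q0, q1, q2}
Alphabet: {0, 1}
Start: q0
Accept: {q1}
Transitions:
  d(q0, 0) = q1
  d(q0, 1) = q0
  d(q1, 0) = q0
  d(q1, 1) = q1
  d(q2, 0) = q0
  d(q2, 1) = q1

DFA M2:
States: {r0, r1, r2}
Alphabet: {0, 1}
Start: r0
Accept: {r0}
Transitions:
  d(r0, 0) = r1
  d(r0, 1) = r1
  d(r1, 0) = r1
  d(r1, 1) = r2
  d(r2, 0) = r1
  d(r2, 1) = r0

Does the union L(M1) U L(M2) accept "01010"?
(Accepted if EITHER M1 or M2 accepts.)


M1: final=q1 accepted=True
M2: final=r1 accepted=False

Yes, union accepts


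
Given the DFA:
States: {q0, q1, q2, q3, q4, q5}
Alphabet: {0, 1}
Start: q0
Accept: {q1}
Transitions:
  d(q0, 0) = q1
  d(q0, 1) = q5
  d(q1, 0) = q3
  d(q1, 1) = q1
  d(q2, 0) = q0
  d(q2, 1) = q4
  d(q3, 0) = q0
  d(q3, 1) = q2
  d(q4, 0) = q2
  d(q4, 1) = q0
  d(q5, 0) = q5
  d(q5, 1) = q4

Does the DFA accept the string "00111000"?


Trace: q0 -> q1 -> q3 -> q2 -> q4 -> q0 -> q1 -> q3 -> q0
Final state: q0
Accept states: {q1}

No, rejected (final state q0 is not an accept state)


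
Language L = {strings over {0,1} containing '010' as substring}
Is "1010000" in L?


'010' occurs at index 1

Yes, "1010000" is in L


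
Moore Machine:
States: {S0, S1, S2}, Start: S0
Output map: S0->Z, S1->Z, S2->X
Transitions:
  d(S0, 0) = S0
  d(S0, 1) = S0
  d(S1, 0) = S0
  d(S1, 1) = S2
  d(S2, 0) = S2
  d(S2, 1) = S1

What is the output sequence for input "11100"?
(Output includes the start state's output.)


Start: S0 (output Z)
  --1--> S0 (output Z)
  --1--> S0 (output Z)
  --1--> S0 (output Z)
  --0--> S0 (output Z)
  --0--> S0 (output Z)

"ZZZZZZ"


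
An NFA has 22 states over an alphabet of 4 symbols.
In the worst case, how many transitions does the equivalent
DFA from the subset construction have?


Subset construction: one DFA state per subset of NFA states = 2^22 = 4194304 states.
Each DFA state has 4 outgoing transitions: 4194304 * 4 = 16777216

16777216


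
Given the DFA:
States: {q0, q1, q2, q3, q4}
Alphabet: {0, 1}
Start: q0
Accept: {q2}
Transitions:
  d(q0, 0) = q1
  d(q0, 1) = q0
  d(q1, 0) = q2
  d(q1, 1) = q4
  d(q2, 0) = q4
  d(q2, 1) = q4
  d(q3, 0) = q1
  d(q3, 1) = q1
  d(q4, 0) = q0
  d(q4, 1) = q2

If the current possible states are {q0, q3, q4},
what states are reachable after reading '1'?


Apply transition on '1' from each current state:
  d(q0, 1) = q0
  d(q3, 1) = q1
  d(q4, 1) = q2

{q0, q1, q2}
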